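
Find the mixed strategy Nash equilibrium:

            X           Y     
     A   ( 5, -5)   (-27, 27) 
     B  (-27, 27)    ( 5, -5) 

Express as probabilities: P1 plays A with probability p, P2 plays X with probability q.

p = 0.5, q = 0.5

Work:
Find probabilities that make opponent indifferent:
P2 chooses q to make P1 indifferent between A and B
P1 chooses p to make P2 indifferent between X and Y
Mixed NE: P1 plays (A: 0.5, B: 0.5), P2 plays (X: 0.5, Y: 0.5)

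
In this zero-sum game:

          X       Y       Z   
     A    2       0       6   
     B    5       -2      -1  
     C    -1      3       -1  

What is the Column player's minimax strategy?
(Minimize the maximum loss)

Column should play Y, value = 3

Work:
Column player minimizes Row's maximum payoff:
Column X: max payoff to Row = 5
Column Y: max payoff to Row = 3
Column Z: max payoff to Row = 6
Minimum is 3, achieved by column Y.
Minimax strategy: Y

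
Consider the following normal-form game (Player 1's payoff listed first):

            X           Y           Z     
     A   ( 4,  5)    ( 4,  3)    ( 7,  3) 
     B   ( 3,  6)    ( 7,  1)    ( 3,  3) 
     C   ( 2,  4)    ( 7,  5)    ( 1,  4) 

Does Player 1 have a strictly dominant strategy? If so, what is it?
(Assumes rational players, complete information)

No strictly dominant strategy exists for Player 1

Work:
A strategy strictly dominates another if it gives a strictly higher payoff against every opponent action. Compare each pair of P1's strategies column-by-column:
  A vs B: [4 vs 3, 4 vs 7, 7 vs 3] → A does not strictly dominate B (column Y: 4 ≤ 7)
  A vs C: [4 vs 2, 4 vs 7, 7 vs 1] → A does not strictly dominate C (column Y: 4 ≤ 7)
  B vs A: [3 vs 4, 7 vs 4, 3 vs 7] → B does not strictly dominate A (column X: 3 ≤ 4)
  B vs C: [3 vs 2, 7 vs 7, 3 vs 1] → B does not strictly dominate C (column Y: 7 ≤ 7)
  C vs A: [2 vs 4, 7 vs 4, 1 vs 7] → C does not strictly dominate A (column X: 2 ≤ 4)
  C vs B: [2 vs 3, 7 vs 7, 1 vs 3] → C does not strictly dominate B (column X: 2 ≤ 3)
No single strategy strictly dominates all others → no strictly dominant strategy.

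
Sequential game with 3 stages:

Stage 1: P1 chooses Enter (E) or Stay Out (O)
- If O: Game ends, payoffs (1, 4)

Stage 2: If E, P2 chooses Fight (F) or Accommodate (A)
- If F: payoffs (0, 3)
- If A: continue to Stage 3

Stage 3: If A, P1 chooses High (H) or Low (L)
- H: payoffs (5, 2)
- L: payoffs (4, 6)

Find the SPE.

SPE: (O, F, H); Outcome (1, 4)

Work:
Stage 3: P1 chooses H (5 vs 4)
Stage 2: P2: F->3, A->2 (anticipating H). Choose F
Stage 1: P1: O->1, E->0 (anticipating F, H). Choose O
SPE path: O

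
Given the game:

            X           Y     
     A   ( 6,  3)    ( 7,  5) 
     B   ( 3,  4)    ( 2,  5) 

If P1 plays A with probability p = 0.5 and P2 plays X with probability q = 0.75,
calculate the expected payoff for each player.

E[P1] = 4.5, E[P2] = 3.875

Work:
E[P1] = p·q·π₁(A,X) + p·(1-q)·π₁(A,Y) + (1-p)·q·π₁(B,X) + (1-p)·(1-q)·π₁(B,Y)
= 0.5·0.75·6 + 0.5·0.25·7 + 0.5·0.75·3 + 0.5·0.25·2
= 4.5

E[P2] = 3.875 (similar calculation)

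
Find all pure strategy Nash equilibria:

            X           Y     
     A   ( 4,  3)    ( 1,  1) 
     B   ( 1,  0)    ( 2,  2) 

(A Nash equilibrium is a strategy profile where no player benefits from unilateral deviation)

Nash equilibrium: (A, X), (B, Y)

Work:
Best responses:
  P1 vs X: payoffs [4, 1] → best response A (payoff 4)
  P1 vs Y: payoffs [1, 2] → best response B (payoff 2)
  P2 vs A: payoffs [3, 1] → best response X (payoff 3)
  P2 vs B: payoffs [0, 2] → best response Y (payoff 2)
Mutual best responses: (A,X), (B,Y) → Nash equilibria.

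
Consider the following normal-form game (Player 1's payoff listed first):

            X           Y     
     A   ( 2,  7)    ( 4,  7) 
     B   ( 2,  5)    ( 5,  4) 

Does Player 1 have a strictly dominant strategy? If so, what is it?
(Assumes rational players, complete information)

No strictly dominant strategy exists for Player 1

Work:
A strategy strictly dominates another if it gives a strictly higher payoff against every opponent action. Compare each pair of P1's strategies column-by-column:
  A vs B: [2 vs 2, 4 vs 5] → A does not strictly dominate B (column X: 2 ≤ 2)
  B vs A: [2 vs 2, 5 vs 4] → B does not strictly dominate A (column X: 2 ≤ 2)
No single strategy strictly dominates all others → no strictly dominant strategy.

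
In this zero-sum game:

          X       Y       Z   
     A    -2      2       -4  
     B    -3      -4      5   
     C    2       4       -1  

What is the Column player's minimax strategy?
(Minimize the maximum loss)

Column should play X, value = 2

Work:
Column player minimizes Row's maximum payoff:
Column X: max payoff to Row = 2
Column Y: max payoff to Row = 4
Column Z: max payoff to Row = 5
Minimum is 2, achieved by column X.
Minimax strategy: X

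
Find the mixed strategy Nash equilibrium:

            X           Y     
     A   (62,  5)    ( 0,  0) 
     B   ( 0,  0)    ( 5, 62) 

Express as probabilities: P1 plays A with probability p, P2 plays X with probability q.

p = 0.9254, q = 0.0746

Work:
Find probabilities that make opponent indifferent:
P2 chooses q to make P1 indifferent between A and B
P1 chooses p to make P2 indifferent between X and Y
Mixed NE: P1 plays (A: 0.9254, B: 0.0746), P2 plays (X: 0.0746, Y: 0.9254)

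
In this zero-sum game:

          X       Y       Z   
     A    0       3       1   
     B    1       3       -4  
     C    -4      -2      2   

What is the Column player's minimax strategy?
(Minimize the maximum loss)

Column should play X, value = 1

Work:
Column player minimizes Row's maximum payoff:
Column X: max payoff to Row = 1
Column Y: max payoff to Row = 3
Column Z: max payoff to Row = 2
Minimum is 1, achieved by column X.
Minimax strategy: X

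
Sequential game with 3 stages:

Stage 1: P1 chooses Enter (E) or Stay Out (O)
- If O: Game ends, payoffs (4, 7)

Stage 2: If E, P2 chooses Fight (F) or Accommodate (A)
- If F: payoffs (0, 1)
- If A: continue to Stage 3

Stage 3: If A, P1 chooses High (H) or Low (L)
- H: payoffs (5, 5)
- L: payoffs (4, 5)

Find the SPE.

SPE: (E, A, H); Outcome (5, 5)

Work:
Stage 3: P1 chooses H (5 vs 4)
Stage 2: P2: F->1, A->5 (anticipating H). Choose A
Stage 1: P1: O->4, E->5 (anticipating A, H). Choose E
SPE path: E -> A -> H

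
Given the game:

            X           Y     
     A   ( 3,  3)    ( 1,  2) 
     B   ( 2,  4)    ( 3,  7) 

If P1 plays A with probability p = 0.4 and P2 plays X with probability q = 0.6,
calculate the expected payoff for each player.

E[P1] = 2.32, E[P2] = 4.16

Work:
E[P1] = p·q·π₁(A,X) + p·(1-q)·π₁(A,Y) + (1-p)·q·π₁(B,X) + (1-p)·(1-q)·π₁(B,Y)
= 0.4·0.6·3 + 0.4·0.4·1 + 0.6·0.6·2 + 0.6·0.4·3
= 2.32

E[P2] = 4.16 (similar calculation)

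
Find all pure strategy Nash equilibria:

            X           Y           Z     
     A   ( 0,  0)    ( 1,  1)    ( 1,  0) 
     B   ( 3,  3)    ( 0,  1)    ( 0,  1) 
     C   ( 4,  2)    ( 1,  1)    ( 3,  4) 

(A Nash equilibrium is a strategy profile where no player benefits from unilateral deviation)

Nash equilibrium: (A, Y), (C, Z)

Work:
Best responses:
  P1 vs X: payoffs [0, 3, 4] → best response C (payoff 4)
  P1 vs Y: payoffs [1, 0, 1] → best response A/C (payoff 1)
  P1 vs Z: payoffs [1, 0, 3] → best response C (payoff 3)
  P2 vs A: payoffs [0, 1, 0] → best response Y (payoff 1)
  P2 vs B: payoffs [3, 1, 1] → best response X (payoff 3)
  P2 vs C: payoffs [2, 1, 4] → best response Z (payoff 4)
Mutual best responses: (A,Y), (C,Z) → Nash equilibria.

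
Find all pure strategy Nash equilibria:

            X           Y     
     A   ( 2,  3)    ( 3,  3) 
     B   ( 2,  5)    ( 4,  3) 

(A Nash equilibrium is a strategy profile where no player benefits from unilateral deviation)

Nash equilibrium: (A, X), (B, X)

Work:
Best responses:
  P1 vs X: payoffs [2, 2] → best response A/B (payoff 2)
  P1 vs Y: payoffs [3, 4] → best response B (payoff 4)
  P2 vs A: payoffs [3, 3] → best response X/Y (payoff 3)
  P2 vs B: payoffs [5, 3] → best response X (payoff 5)
Mutual best responses: (A,X), (B,X) → Nash equilibria.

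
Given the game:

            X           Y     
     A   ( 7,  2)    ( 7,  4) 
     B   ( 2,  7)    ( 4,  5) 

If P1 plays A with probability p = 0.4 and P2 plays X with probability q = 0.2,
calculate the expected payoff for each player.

E[P1] = 4.96, E[P2] = 4.68

Work:
E[P1] = p·q·π₁(A,X) + p·(1-q)·π₁(A,Y) + (1-p)·q·π₁(B,X) + (1-p)·(1-q)·π₁(B,Y)
= 0.4·0.2·7 + 0.4·0.8·7 + 0.6·0.2·2 + 0.6·0.8·4
= 4.96

E[P2] = 4.68 (similar calculation)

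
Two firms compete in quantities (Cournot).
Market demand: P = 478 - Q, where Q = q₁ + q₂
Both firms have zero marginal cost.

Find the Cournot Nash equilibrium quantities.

q₁* = q₂* = 159.33; P* = 159.33

Work:
Profit: π_i = P·q_i = (a - q_i - q_j)·q_i
FOC: ∂π_i/∂q_i = a - 2q_i - q_j = 0
Reaction function: q_i = (478 - q_j)/2
Symmetry: q* = 478/3 = 159.33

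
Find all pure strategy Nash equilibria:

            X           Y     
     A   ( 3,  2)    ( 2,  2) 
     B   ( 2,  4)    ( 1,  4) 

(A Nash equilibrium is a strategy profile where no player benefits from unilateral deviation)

Nash equilibrium: (A, X), (A, Y)

Work:
Best responses:
  P1 vs X: payoffs [3, 2] → best response A (payoff 3)
  P1 vs Y: payoffs [2, 1] → best response A (payoff 2)
  P2 vs A: payoffs [2, 2] → best response X/Y (payoff 2)
  P2 vs B: payoffs [4, 4] → best response X/Y (payoff 4)
Mutual best responses: (A,X), (A,Y) → Nash equilibria.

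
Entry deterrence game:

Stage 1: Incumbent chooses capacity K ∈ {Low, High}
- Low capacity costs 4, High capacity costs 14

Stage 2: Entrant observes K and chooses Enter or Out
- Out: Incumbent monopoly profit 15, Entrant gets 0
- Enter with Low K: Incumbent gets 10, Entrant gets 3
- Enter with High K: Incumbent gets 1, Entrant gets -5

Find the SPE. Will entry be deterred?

SPE: (Low, Enter|Low, Out|High); Entry not deterred. Incumbent net profit = 6, Entrant gets 3

Work:
After Low K: Entrant enters (3 > 0)
After High K: Entrant stays out (-5 < 0)
Incumbent: Low → 10−4=6, High → 15−14=1
Incumbent chooses Low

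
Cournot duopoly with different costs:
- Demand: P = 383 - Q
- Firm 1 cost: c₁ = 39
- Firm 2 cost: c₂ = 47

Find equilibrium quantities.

q₁* = 117.33, q₂* = 109.33

Work:
Reaction: q₁ = (383 - 39 - q₂)/2
Reaction: q₂ = (383 - 47 - q₁)/2
Solve simultaneously:
q₁* = (383 - 2×39 + 47)/3 = 117.33
q₂* = (383 - 2×47 + 39)/3 = 109.33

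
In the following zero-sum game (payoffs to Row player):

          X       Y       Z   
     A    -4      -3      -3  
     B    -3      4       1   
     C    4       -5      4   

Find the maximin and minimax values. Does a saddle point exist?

Maximin = -3, Minimax = 4, Saddle: False

Work:
Row minimums: [-4, -3, -5] → maximin = -3
Column maximums: [4, 4, 4] → minimax = 4
No saddle point (maximin ≠ minimax). Mixed strategy needed.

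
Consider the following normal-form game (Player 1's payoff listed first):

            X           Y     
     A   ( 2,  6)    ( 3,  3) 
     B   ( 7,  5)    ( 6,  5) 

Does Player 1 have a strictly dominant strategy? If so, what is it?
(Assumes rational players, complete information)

Yes, Player 1's strictly dominant strategy is B

Work:
A strategy strictly dominates another if it gives a strictly higher payoff against every opponent action. Compare each pair of P1's strategies column-by-column:
  A vs B: [2 vs 7, 3 vs 6] → A does not strictly dominate B (column X: 2 ≤ 7)
  B vs A: [7 vs 2, 6 vs 3] → B strictly dominates A
B strictly dominates every other strategy → strictly dominant.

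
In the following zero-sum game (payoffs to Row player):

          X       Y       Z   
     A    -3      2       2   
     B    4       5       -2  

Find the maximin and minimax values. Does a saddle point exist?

Maximin = -2, Minimax = 2, Saddle: False

Work:
Row minimums: [-3, -2] → maximin = -2
Column maximums: [4, 5, 2] → minimax = 2
No saddle point (maximin ≠ minimax). Mixed strategy needed.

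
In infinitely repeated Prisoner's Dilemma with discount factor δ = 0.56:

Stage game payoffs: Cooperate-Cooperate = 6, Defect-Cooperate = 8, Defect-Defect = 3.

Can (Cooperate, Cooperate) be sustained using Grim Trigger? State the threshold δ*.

δ* = 0.4; since δ = 0.56 ≥ 0.4, cooperation can be sustained

Work:
For Grim Trigger:
Cooperate forever: 6/(1-δ)
Defect then punished: 8 + 3·δ/(1-δ)
Need: 6/(1-δ) ≥ 8 + 3·δ/(1-δ)
Solving: δ ≥ (T-R)/(T-P) = (8-6)/(8-3) = 0.4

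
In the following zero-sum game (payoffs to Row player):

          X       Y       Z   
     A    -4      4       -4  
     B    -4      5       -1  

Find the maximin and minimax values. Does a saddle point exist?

Maximin = -4, Minimax = -4, Saddle: True

Work:
Row minimums: [-4, -4] → maximin = -4
Column maximums: [-4, 5, -1] → minimax = -4
Saddle point exists! Game value = -4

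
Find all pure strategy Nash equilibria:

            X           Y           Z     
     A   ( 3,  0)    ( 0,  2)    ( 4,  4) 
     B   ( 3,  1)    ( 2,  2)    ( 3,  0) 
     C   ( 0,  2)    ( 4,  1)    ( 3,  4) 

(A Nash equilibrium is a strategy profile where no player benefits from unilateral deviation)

Nash equilibrium: (A, Z)

Work:
Best responses:
  P1 vs X: payoffs [3, 3, 0] → best response A/B (payoff 3)
  P1 vs Y: payoffs [0, 2, 4] → best response C (payoff 4)
  P1 vs Z: payoffs [4, 3, 3] → best response A (payoff 4)
  P2 vs A: payoffs [0, 2, 4] → best response Z (payoff 4)
  P2 vs B: payoffs [1, 2, 0] → best response Y (payoff 2)
  P2 vs C: payoffs [2, 1, 4] → best response Z (payoff 4)
Mutual best responses: (A,Z) → Nash equilibria.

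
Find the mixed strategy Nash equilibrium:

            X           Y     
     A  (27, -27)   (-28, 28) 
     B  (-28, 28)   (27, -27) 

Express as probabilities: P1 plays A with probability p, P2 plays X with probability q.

p = 0.5, q = 0.5

Work:
Find probabilities that make opponent indifferent:
P2 chooses q to make P1 indifferent between A and B
P1 chooses p to make P2 indifferent between X and Y
Mixed NE: P1 plays (A: 0.5, B: 0.5), P2 plays (X: 0.5, Y: 0.5)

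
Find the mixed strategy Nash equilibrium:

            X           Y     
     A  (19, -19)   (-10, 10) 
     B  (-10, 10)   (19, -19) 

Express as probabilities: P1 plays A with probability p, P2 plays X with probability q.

p = 0.5, q = 0.5

Work:
Find probabilities that make opponent indifferent:
P2 chooses q to make P1 indifferent between A and B
P1 chooses p to make P2 indifferent between X and Y
Mixed NE: P1 plays (A: 0.5, B: 0.5), P2 plays (X: 0.5, Y: 0.5)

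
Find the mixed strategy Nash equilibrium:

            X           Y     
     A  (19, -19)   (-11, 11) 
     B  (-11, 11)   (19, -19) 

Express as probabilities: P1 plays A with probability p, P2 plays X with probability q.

p = 0.5, q = 0.5

Work:
Find probabilities that make opponent indifferent:
P2 chooses q to make P1 indifferent between A and B
P1 chooses p to make P2 indifferent between X and Y
Mixed NE: P1 plays (A: 0.5, B: 0.5), P2 plays (X: 0.5, Y: 0.5)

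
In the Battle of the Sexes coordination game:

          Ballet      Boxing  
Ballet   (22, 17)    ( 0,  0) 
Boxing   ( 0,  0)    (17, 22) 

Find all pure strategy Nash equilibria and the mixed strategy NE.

Pure NE: (Ballet, Ballet) and (Boxing, Boxing); Mixed NE: p = 0.5641, q = 0.4359

Work:
Check pure NE:
(Ballet, Ballet): (22, 17) - no unilateral deviation beneficial
(Boxing, Boxing): (17, 22) - no unilateral deviation beneficial
Mixed NE: P1 plays Ballet with p = 0.5641, P2 plays Ballet with q = 0.4359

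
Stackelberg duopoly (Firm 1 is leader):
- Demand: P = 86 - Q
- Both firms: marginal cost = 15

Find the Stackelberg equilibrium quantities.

q₁* (leader) = 35.5, q₂* (follower) = 17.75

Work:
Follower's reaction: q₂ = (a - c - q₁)/2
Leader substitutes: π₁ = q₁·(a - q₁ - (a-c-q₁)/2 - c)
FOC: q₁* = (86 - 15)/2 = 35.50
Then: q₂* = (86 - 15 - 35.5)/2 = 17.75
Leader has first-mover advantage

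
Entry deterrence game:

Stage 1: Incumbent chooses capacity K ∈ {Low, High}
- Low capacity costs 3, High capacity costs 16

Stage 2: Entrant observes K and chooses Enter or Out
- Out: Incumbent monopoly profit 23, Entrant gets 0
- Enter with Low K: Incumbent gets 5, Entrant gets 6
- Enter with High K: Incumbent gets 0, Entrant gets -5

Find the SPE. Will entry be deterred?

SPE: (High, Enter|Low, Out|High); Entry deterred. Incumbent net profit = 7

Work:
After Low K: Entrant enters (6 > 0)
After High K: Entrant stays out (-5 < 0)
Incumbent: Low → 5−3=2, High → 23−16=7
Incumbent chooses High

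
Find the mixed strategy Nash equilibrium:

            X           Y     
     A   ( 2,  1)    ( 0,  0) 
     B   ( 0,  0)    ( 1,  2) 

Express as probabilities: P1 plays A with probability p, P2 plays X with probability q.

p = 0.6667, q = 0.3333

Work:
Find probabilities that make opponent indifferent:
P2 chooses q to make P1 indifferent between A and B
P1 chooses p to make P2 indifferent between X and Y
Mixed NE: P1 plays (A: 0.6667, B: 0.3333), P2 plays (X: 0.3333, Y: 0.6667)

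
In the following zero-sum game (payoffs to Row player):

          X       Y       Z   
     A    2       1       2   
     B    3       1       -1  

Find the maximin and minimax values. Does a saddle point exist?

Maximin = 1, Minimax = 1, Saddle: True

Work:
Row minimums: [1, -1] → maximin = 1
Column maximums: [3, 1, 2] → minimax = 1
Saddle point exists! Game value = 1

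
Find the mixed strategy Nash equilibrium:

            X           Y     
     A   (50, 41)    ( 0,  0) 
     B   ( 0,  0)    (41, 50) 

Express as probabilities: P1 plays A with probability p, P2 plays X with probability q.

p = 0.5495, q = 0.4505

Work:
Find probabilities that make opponent indifferent:
P2 chooses q to make P1 indifferent between A and B
P1 chooses p to make P2 indifferent between X and Y
Mixed NE: P1 plays (A: 0.5495, B: 0.4505), P2 plays (X: 0.4505, Y: 0.5495)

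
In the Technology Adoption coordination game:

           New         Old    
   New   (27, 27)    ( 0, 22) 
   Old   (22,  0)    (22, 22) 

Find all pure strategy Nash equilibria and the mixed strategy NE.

Pure NE: (New, New) and (Old, Old); Mixed NE: p = 0.8148, q = 0.8148

Work:
Check pure NE:
(New, New): (27, 27) - no unilateral deviation beneficial
(Old, Old): (22, 22) - no unilateral deviation beneficial
Mixed NE: P1 plays New with p = 0.8148, P2 plays New with q = 0.8148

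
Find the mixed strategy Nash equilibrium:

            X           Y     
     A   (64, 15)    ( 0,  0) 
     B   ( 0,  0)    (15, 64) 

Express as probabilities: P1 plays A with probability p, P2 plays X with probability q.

p = 0.8101, q = 0.1899

Work:
Find probabilities that make opponent indifferent:
P2 chooses q to make P1 indifferent between A and B
P1 chooses p to make P2 indifferent between X and Y
Mixed NE: P1 plays (A: 0.8101, B: 0.1899), P2 plays (X: 0.1899, Y: 0.8101)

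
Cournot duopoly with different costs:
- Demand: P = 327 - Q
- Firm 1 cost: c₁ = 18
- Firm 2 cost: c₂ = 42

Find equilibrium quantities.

q₁* = 111.0, q₂* = 87.0

Work:
Reaction: q₁ = (327 - 18 - q₂)/2
Reaction: q₂ = (327 - 42 - q₁)/2
Solve simultaneously:
q₁* = (327 - 2×18 + 42)/3 = 111.0
q₂* = (327 - 2×42 + 18)/3 = 87.0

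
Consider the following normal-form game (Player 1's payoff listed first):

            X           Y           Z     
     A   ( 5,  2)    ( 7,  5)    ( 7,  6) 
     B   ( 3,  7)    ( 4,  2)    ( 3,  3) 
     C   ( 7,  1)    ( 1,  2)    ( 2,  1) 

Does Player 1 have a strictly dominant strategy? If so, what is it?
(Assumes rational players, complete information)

No strictly dominant strategy exists for Player 1

Work:
A strategy strictly dominates another if it gives a strictly higher payoff against every opponent action. Compare each pair of P1's strategies column-by-column:
  A vs B: [5 vs 3, 7 vs 4, 7 vs 3] → A strictly dominates B
  A vs C: [5 vs 7, 7 vs 1, 7 vs 2] → A does not strictly dominate C (column X: 5 ≤ 7)
  B vs A: [3 vs 5, 4 vs 7, 3 vs 7] → B does not strictly dominate A (column X: 3 ≤ 5)
  B vs C: [3 vs 7, 4 vs 1, 3 vs 2] → B does not strictly dominate C (column X: 3 ≤ 7)
  C vs A: [7 vs 5, 1 vs 7, 2 vs 7] → C does not strictly dominate A (column Y: 1 ≤ 7)
  C vs B: [7 vs 3, 1 vs 4, 2 vs 3] → C does not strictly dominate B (column Y: 1 ≤ 4)
No single strategy strictly dominates all others → no strictly dominant strategy.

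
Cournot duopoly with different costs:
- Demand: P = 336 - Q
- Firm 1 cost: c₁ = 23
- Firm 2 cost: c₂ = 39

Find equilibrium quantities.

q₁* = 109.67, q₂* = 93.67

Work:
Reaction: q₁ = (336 - 23 - q₂)/2
Reaction: q₂ = (336 - 39 - q₁)/2
Solve simultaneously:
q₁* = (336 - 2×23 + 39)/3 = 109.67
q₂* = (336 - 2×39 + 23)/3 = 93.67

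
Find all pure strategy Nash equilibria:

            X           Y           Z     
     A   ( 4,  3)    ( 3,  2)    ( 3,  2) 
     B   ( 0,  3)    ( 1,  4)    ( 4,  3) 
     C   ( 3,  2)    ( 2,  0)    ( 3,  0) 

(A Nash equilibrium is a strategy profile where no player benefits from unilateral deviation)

Nash equilibrium: (A, X)

Work:
Best responses:
  P1 vs X: payoffs [4, 0, 3] → best response A (payoff 4)
  P1 vs Y: payoffs [3, 1, 2] → best response A (payoff 3)
  P1 vs Z: payoffs [3, 4, 3] → best response B (payoff 4)
  P2 vs A: payoffs [3, 2, 2] → best response X (payoff 3)
  P2 vs B: payoffs [3, 4, 3] → best response Y (payoff 4)
  P2 vs C: payoffs [2, 0, 0] → best response X (payoff 2)
Mutual best responses: (A,X) → Nash equilibria.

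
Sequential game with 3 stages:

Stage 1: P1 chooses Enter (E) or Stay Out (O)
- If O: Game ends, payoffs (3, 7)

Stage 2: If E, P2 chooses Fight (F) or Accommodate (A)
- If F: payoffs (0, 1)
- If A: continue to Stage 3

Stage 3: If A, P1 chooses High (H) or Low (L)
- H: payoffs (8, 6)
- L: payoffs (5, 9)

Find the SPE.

SPE: (E, A, H); Outcome (8, 6)

Work:
Stage 3: P1 chooses H (8 vs 5)
Stage 2: P2: F->1, A->6 (anticipating H). Choose A
Stage 1: P1: O->3, E->8 (anticipating A, H). Choose E
SPE path: E -> A -> H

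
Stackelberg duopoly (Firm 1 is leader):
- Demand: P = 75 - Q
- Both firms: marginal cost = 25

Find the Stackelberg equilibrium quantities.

q₁* (leader) = 25.0, q₂* (follower) = 12.5

Work:
Follower's reaction: q₂ = (a - c - q₁)/2
Leader substitutes: π₁ = q₁·(a - q₁ - (a-c-q₁)/2 - c)
FOC: q₁* = (75 - 25)/2 = 25.00
Then: q₂* = (75 - 25 - 25.0)/2 = 12.50
Leader has first-mover advantage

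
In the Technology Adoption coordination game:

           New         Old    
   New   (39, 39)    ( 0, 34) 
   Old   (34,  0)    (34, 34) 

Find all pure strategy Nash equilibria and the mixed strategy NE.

Pure NE: (New, New) and (Old, Old); Mixed NE: p = 0.8718, q = 0.8718

Work:
Check pure NE:
(New, New): (39, 39) - no unilateral deviation beneficial
(Old, Old): (34, 34) - no unilateral deviation beneficial
Mixed NE: P1 plays New with p = 0.8718, P2 plays New with q = 0.8718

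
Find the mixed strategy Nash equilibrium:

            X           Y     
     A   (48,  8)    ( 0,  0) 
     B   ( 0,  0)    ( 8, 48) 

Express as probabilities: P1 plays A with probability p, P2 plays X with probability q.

p = 0.8571, q = 0.1429

Work:
Find probabilities that make opponent indifferent:
P2 chooses q to make P1 indifferent between A and B
P1 chooses p to make P2 indifferent between X and Y
Mixed NE: P1 plays (A: 0.8571, B: 0.1429), P2 plays (X: 0.1429, Y: 0.8571)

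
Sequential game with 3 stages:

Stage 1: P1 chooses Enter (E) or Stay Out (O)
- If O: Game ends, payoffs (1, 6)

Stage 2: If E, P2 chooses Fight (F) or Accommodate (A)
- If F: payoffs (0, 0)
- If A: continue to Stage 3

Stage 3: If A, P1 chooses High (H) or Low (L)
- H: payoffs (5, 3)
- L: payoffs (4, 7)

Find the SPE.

SPE: (E, A, H); Outcome (5, 3)

Work:
Stage 3: P1 chooses H (5 vs 4)
Stage 2: P2: F->0, A->3 (anticipating H). Choose A
Stage 1: P1: O->1, E->5 (anticipating A, H). Choose E
SPE path: E -> A -> H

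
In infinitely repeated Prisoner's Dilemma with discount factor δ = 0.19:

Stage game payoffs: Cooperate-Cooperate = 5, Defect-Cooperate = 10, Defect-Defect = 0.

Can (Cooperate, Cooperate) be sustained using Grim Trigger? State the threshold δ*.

δ* = 0.5; since δ = 0.19 < 0.5, cooperation cannot be sustained

Work:
For Grim Trigger:
Cooperate forever: 5/(1-δ)
Defect then punished: 10 + 0·δ/(1-δ)
Need: 5/(1-δ) ≥ 10 + 0·δ/(1-δ)
Solving: δ ≥ (T-R)/(T-P) = (10-5)/(10-0) = 0.5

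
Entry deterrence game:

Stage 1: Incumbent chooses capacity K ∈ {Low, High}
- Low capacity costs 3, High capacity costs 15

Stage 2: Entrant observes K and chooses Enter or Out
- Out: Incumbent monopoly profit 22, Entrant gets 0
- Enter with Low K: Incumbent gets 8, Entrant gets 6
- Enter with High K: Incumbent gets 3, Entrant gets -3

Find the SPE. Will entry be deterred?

SPE: (High, Enter|Low, Out|High); Entry deterred. Incumbent net profit = 7

Work:
After Low K: Entrant enters (6 > 0)
After High K: Entrant stays out (-3 < 0)
Incumbent: Low → 8−3=5, High → 22−15=7
Incumbent chooses High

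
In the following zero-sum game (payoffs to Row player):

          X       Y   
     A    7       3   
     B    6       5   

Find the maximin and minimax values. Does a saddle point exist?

Maximin = 5, Minimax = 5, Saddle: True

Work:
Row minimums: [3, 5] → maximin = 5
Column maximums: [7, 5] → minimax = 5
Saddle point exists! Game value = 5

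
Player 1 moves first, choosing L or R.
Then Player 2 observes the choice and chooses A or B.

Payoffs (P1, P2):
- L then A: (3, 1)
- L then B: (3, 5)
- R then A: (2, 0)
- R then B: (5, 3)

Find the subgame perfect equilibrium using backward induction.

P1 plays R, P2 plays B after L and B after R; Payoff (5, 3)

Work:
Backward induction:
After L: P2 chooses B → P1 gets 3
After R: P2 chooses B → P1 gets 5
P1 chooses R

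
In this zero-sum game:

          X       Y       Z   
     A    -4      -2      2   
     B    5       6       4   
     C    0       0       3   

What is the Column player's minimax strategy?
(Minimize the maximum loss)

Column should play Z, value = 4

Work:
Column player minimizes Row's maximum payoff:
Column X: max payoff to Row = 5
Column Y: max payoff to Row = 6
Column Z: max payoff to Row = 4
Minimum is 4, achieved by column Z.
Minimax strategy: Z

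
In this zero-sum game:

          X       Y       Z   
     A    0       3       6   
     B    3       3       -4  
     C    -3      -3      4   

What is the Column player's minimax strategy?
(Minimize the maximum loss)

Column should play X or Y (all achieve the minimum), value = 3

Work:
Column player minimizes Row's maximum payoff:
Column X: max payoff to Row = 3
Column Y: max payoff to Row = 3
Column Z: max payoff to Row = 6
Minimum is 3, achieved by columns X, Y (tied).
Each of X or Y is a minimax strategy.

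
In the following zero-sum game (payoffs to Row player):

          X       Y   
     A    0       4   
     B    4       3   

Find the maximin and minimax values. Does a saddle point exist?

Maximin = 3, Minimax = 4, Saddle: False

Work:
Row minimums: [0, 3] → maximin = 3
Column maximums: [4, 4] → minimax = 4
No saddle point (maximin ≠ minimax). Mixed strategy needed.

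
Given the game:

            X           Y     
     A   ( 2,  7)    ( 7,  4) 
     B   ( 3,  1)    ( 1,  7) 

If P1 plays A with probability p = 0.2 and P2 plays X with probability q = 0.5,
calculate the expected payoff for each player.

E[P1] = 2.5, E[P2] = 4.3

Work:
E[P1] = p·q·π₁(A,X) + p·(1-q)·π₁(A,Y) + (1-p)·q·π₁(B,X) + (1-p)·(1-q)·π₁(B,Y)
= 0.2·0.5·2 + 0.2·0.5·7 + 0.8·0.5·3 + 0.8·0.5·1
= 2.5

E[P2] = 4.3 (similar calculation)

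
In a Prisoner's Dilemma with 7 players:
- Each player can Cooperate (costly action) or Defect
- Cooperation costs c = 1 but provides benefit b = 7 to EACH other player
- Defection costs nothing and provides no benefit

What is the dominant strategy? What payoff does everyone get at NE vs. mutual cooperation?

Dominant: Defect; NE payoff = 0; Coop payoff = 41

Work:
Defect dominates (saves cost c = 1, benefit to others is external)
NE: All defect → everyone gets 0
If all cooperate: each receives (6)×7 - 1 = 41
Social dilemma: 41 > 0 but NE gives 0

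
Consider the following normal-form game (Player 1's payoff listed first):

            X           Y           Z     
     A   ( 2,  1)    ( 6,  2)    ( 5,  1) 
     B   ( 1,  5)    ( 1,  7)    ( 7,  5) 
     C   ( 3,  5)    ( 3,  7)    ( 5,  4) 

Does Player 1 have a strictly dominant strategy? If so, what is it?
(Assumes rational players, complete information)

No strictly dominant strategy exists for Player 1

Work:
A strategy strictly dominates another if it gives a strictly higher payoff against every opponent action. Compare each pair of P1's strategies column-by-column:
  A vs B: [2 vs 1, 6 vs 1, 5 vs 7] → A does not strictly dominate B (column Z: 5 ≤ 7)
  A vs C: [2 vs 3, 6 vs 3, 5 vs 5] → A does not strictly dominate C (column X: 2 ≤ 3)
  B vs A: [1 vs 2, 1 vs 6, 7 vs 5] → B does not strictly dominate A (column X: 1 ≤ 2)
  B vs C: [1 vs 3, 1 vs 3, 7 vs 5] → B does not strictly dominate C (column X: 1 ≤ 3)
  C vs A: [3 vs 2, 3 vs 6, 5 vs 5] → C does not strictly dominate A (column Y: 3 ≤ 6)
  C vs B: [3 vs 1, 3 vs 1, 5 vs 7] → C does not strictly dominate B (column Z: 5 ≤ 7)
No single strategy strictly dominates all others → no strictly dominant strategy.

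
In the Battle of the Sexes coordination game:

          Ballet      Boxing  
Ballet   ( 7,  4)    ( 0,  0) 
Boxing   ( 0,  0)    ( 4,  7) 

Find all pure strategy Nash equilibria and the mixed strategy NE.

Pure NE: (Ballet, Ballet) and (Boxing, Boxing); Mixed NE: p = 0.6364, q = 0.3636

Work:
Check pure NE:
(Ballet, Ballet): (7, 4) - no unilateral deviation beneficial
(Boxing, Boxing): (4, 7) - no unilateral deviation beneficial
Mixed NE: P1 plays Ballet with p = 0.6364, P2 plays Ballet with q = 0.3636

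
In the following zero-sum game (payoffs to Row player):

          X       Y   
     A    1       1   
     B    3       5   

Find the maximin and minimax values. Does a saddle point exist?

Maximin = 3, Minimax = 3, Saddle: True

Work:
Row minimums: [1, 3] → maximin = 3
Column maximums: [3, 5] → minimax = 3
Saddle point exists! Game value = 3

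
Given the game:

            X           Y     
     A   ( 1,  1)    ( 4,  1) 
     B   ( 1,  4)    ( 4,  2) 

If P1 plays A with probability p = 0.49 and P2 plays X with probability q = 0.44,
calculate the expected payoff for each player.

E[P1] = 2.68, E[P2] = 1.9588

Work:
E[P1] = p·q·π₁(A,X) + p·(1-q)·π₁(A,Y) + (1-p)·q·π₁(B,X) + (1-p)·(1-q)·π₁(B,Y)
= 0.49·0.44·1 + 0.49·0.56·4 + 0.51·0.44·1 + 0.51·0.56·4
= 2.68

E[P2] = 1.9588 (similar calculation)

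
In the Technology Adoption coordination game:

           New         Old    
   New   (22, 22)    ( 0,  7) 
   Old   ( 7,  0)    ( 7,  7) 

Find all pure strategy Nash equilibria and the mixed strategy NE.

Pure NE: (New, New) and (Old, Old); Mixed NE: p = 0.3182, q = 0.3182

Work:
Check pure NE:
(New, New): (22, 22) - no unilateral deviation beneficial
(Old, Old): (7, 7) - no unilateral deviation beneficial
Mixed NE: P1 plays New with p = 0.3182, P2 plays New with q = 0.3182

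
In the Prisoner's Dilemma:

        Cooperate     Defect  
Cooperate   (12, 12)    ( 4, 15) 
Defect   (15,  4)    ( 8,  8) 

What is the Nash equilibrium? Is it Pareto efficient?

(Defect, Defect) is NE; not Pareto efficient

Work:
Defect dominates Cooperate for both players:
If P2 cooperates: Defect (15) > Cooperate (12)
If P2 defects: Defect (8) > Cooperate (4)
NE: (Defect, Defect) with payoff (8, 8)
But (Cooperate, Cooperate) = (12, 12) Pareto dominates (8, 8)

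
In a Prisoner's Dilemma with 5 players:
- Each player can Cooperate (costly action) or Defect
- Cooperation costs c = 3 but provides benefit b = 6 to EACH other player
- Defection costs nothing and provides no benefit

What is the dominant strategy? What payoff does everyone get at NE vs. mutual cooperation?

Dominant: Defect; NE payoff = 0; Coop payoff = 21

Work:
Defect dominates (saves cost c = 3, benefit to others is external)
NE: All defect → everyone gets 0
If all cooperate: each receives (4)×6 - 3 = 21
Social dilemma: 21 > 0 but NE gives 0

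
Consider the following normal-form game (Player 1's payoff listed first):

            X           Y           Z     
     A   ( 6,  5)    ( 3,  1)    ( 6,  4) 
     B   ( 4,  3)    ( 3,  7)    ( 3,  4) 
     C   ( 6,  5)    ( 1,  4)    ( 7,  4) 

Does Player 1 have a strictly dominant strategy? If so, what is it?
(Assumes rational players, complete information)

No strictly dominant strategy exists for Player 1

Work:
A strategy strictly dominates another if it gives a strictly higher payoff against every opponent action. Compare each pair of P1's strategies column-by-column:
  A vs B: [6 vs 4, 3 vs 3, 6 vs 3] → A does not strictly dominate B (column Y: 3 ≤ 3)
  A vs C: [6 vs 6, 3 vs 1, 6 vs 7] → A does not strictly dominate C (column X: 6 ≤ 6)
  B vs A: [4 vs 6, 3 vs 3, 3 vs 6] → B does not strictly dominate A (column X: 4 ≤ 6)
  B vs C: [4 vs 6, 3 vs 1, 3 vs 7] → B does not strictly dominate C (column X: 4 ≤ 6)
  C vs A: [6 vs 6, 1 vs 3, 7 vs 6] → C does not strictly dominate A (column X: 6 ≤ 6)
  C vs B: [6 vs 4, 1 vs 3, 7 vs 3] → C does not strictly dominate B (column Y: 1 ≤ 3)
No single strategy strictly dominates all others → no strictly dominant strategy.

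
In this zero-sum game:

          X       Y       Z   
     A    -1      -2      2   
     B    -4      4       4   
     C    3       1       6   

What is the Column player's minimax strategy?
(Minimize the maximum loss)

Column should play X, value = 3

Work:
Column player minimizes Row's maximum payoff:
Column X: max payoff to Row = 3
Column Y: max payoff to Row = 4
Column Z: max payoff to Row = 6
Minimum is 3, achieved by column X.
Minimax strategy: X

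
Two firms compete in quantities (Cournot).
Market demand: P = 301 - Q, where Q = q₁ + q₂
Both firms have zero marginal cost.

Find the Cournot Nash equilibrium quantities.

q₁* = q₂* = 100.33; P* = 100.33

Work:
Profit: π_i = P·q_i = (a - q_i - q_j)·q_i
FOC: ∂π_i/∂q_i = a - 2q_i - q_j = 0
Reaction function: q_i = (301 - q_j)/2
Symmetry: q* = 301/3 = 100.33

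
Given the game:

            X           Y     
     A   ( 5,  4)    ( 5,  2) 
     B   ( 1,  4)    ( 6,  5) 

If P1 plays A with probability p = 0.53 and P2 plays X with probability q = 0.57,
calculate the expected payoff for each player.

E[P1] = 4.1305, E[P2] = 3.7463

Work:
E[P1] = p·q·π₁(A,X) + p·(1-q)·π₁(A,Y) + (1-p)·q·π₁(B,X) + (1-p)·(1-q)·π₁(B,Y)
= 0.53·0.57·5 + 0.53·0.43·5 + 0.47·0.57·1 + 0.47·0.43·6
= 4.1305

E[P2] = 3.7463 (similar calculation)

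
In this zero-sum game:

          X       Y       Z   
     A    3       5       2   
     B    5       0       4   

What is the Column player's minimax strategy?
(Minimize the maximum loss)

Column should play Z, value = 4

Work:
Column player minimizes Row's maximum payoff:
Column X: max payoff to Row = 5
Column Y: max payoff to Row = 5
Column Z: max payoff to Row = 4
Minimum is 4, achieved by column Z.
Minimax strategy: Z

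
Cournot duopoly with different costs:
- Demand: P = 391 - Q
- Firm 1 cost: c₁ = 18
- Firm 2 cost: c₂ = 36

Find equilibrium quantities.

q₁* = 130.33, q₂* = 112.33

Work:
Reaction: q₁ = (391 - 18 - q₂)/2
Reaction: q₂ = (391 - 36 - q₁)/2
Solve simultaneously:
q₁* = (391 - 2×18 + 36)/3 = 130.33
q₂* = (391 - 2×36 + 18)/3 = 112.33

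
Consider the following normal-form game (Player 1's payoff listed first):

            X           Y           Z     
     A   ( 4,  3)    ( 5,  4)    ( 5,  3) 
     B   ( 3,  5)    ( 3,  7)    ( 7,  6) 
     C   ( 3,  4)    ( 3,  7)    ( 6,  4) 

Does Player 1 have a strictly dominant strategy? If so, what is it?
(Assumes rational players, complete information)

No strictly dominant strategy exists for Player 1

Work:
A strategy strictly dominates another if it gives a strictly higher payoff against every opponent action. Compare each pair of P1's strategies column-by-column:
  A vs B: [4 vs 3, 5 vs 3, 5 vs 7] → A does not strictly dominate B (column Z: 5 ≤ 7)
  A vs C: [4 vs 3, 5 vs 3, 5 vs 6] → A does not strictly dominate C (column Z: 5 ≤ 6)
  B vs A: [3 vs 4, 3 vs 5, 7 vs 5] → B does not strictly dominate A (column X: 3 ≤ 4)
  B vs C: [3 vs 3, 3 vs 3, 7 vs 6] → B does not strictly dominate C (column X: 3 ≤ 3)
  C vs A: [3 vs 4, 3 vs 5, 6 vs 5] → C does not strictly dominate A (column X: 3 ≤ 4)
  C vs B: [3 vs 3, 3 vs 3, 6 vs 7] → C does not strictly dominate B (column X: 3 ≤ 3)
No single strategy strictly dominates all others → no strictly dominant strategy.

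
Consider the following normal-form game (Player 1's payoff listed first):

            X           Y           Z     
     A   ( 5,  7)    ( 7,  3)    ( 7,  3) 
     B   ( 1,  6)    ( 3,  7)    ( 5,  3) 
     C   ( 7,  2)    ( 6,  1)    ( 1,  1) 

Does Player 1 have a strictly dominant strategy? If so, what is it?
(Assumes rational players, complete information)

No strictly dominant strategy exists for Player 1

Work:
A strategy strictly dominates another if it gives a strictly higher payoff against every opponent action. Compare each pair of P1's strategies column-by-column:
  A vs B: [5 vs 1, 7 vs 3, 7 vs 5] → A strictly dominates B
  A vs C: [5 vs 7, 7 vs 6, 7 vs 1] → A does not strictly dominate C (column X: 5 ≤ 7)
  B vs A: [1 vs 5, 3 vs 7, 5 vs 7] → B does not strictly dominate A (column X: 1 ≤ 5)
  B vs C: [1 vs 7, 3 vs 6, 5 vs 1] → B does not strictly dominate C (column X: 1 ≤ 7)
  C vs A: [7 vs 5, 6 vs 7, 1 vs 7] → C does not strictly dominate A (column Y: 6 ≤ 7)
  C vs B: [7 vs 1, 6 vs 3, 1 vs 5] → C does not strictly dominate B (column Z: 1 ≤ 5)
No single strategy strictly dominates all others → no strictly dominant strategy.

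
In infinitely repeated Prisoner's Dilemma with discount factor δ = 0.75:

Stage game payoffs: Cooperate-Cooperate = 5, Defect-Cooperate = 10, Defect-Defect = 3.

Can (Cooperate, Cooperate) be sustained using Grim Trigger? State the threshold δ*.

δ* = 0.7143; since δ = 0.75 ≥ 0.7143, cooperation can be sustained

Work:
For Grim Trigger:
Cooperate forever: 5/(1-δ)
Defect then punished: 10 + 3·δ/(1-δ)
Need: 5/(1-δ) ≥ 10 + 3·δ/(1-δ)
Solving: δ ≥ (T-R)/(T-P) = (10-5)/(10-3) = 0.7143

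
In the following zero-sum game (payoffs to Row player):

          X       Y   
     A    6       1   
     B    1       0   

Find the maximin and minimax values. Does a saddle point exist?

Maximin = 1, Minimax = 1, Saddle: True

Work:
Row minimums: [1, 0] → maximin = 1
Column maximums: [6, 1] → minimax = 1
Saddle point exists! Game value = 1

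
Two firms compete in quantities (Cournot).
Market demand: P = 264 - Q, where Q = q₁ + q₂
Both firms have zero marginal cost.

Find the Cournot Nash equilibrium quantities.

q₁* = q₂* = 88.0; P* = 88.0

Work:
Profit: π_i = P·q_i = (a - q_i - q_j)·q_i
FOC: ∂π_i/∂q_i = a - 2q_i - q_j = 0
Reaction function: q_i = (264 - q_j)/2
Symmetry: q* = 264/3 = 88.0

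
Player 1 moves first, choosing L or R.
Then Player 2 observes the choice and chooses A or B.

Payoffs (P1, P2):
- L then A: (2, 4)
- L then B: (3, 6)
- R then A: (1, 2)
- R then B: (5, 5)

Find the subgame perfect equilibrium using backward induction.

P1 plays R, P2 plays B after L and B after R; Payoff (5, 5)

Work:
Backward induction:
After L: P2 chooses B → P1 gets 3
After R: P2 chooses B → P1 gets 5
P1 chooses R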